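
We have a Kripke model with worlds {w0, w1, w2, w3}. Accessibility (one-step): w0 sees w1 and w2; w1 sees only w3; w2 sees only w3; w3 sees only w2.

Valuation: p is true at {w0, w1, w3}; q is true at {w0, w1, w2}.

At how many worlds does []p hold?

2

w0: successors {w1, w2}; p there: w1:T, w2:F. ✗
w1: successors {w3}; p there: w3:T. ✓
w2: successors {w3}; p there: w3:T. ✓
w3: successors {w2}; p there: w2:F. ✗
Satisfying worlds: {w1, w2}.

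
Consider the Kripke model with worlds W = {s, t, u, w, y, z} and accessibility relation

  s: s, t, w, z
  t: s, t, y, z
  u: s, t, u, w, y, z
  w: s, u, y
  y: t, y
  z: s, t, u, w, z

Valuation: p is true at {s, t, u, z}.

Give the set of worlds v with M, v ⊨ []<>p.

s: successors {s, t, w, z}; <>p there: s:T, t:T, w:T, z:T. ✓
t: successors {s, t, y, z}; <>p there: s:T, t:T, y:T, z:T. ✓
u: successors {s, t, u, w, y, z}; <>p there: s:T, t:T, u:T, w:T, y:T, z:T. ✓
w: successors {s, u, y}; <>p there: s:T, u:T, y:T. ✓
y: successors {t, y}; <>p there: t:T, y:T. ✓
z: successors {s, t, u, w, z}; <>p there: s:T, t:T, u:T, w:T, z:T. ✓

{s, t, u, w, y, z}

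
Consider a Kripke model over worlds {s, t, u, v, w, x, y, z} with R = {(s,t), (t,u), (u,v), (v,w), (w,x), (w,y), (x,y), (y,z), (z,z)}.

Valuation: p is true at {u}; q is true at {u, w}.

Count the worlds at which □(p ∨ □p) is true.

2

s: successors {t}; p ∨ □p there: t:T. ✓
t: successors {u}; p ∨ □p there: u:T. ✓
u: successors {v}; p ∨ □p there: v:F. ✗
v: successors {w}; p ∨ □p there: w:F. ✗
w: successors {x, y}; p ∨ □p there: x:F, y:F. ✗
x: successors {y}; p ∨ □p there: y:F. ✗
y: successors {z}; p ∨ □p there: z:F. ✗
z: successors {z}; p ∨ □p there: z:F. ✗
Satisfying worlds: {s, t}.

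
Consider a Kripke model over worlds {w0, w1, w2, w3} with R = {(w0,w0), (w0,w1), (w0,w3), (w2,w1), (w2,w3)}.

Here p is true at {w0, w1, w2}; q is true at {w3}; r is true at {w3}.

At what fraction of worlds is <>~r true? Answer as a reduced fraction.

w0: successors {w0, w1, w3}; ~r there: w0:T, w1:T, w3:F. ✓
w1: no successors, so <>~r fails. ✗
w2: successors {w1, w3}; ~r there: w1:T, w3:F. ✓
w3: no successors, so <>~r fails. ✗
That's 2 of 4 worlds, so 2/4 = 1/2.

1/2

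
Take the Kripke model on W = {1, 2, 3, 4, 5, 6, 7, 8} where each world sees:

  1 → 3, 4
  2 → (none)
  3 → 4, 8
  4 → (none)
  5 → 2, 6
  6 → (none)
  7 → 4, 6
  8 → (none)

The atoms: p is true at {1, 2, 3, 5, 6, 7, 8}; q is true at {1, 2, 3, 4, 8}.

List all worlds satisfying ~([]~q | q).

1: []~q | q is T. ✗
2: []~q | q is T. ✗
3: []~q | q is T. ✗
4: []~q | q is T. ✗
5: []~q | q is F. ✓
6: []~q | q is T. ✗
7: []~q | q is F. ✓
8: []~q | q is T. ✗

{5, 7}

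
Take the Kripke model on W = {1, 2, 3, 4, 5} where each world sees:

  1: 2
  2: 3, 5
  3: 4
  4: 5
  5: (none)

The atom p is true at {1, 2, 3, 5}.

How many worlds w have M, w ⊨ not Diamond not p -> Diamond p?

4

1: not Diamond not p is T, Diamond p is T. ✓
2: not Diamond not p is T, Diamond p is T. ✓
3: not Diamond not p is F, Diamond p is F. ✓
4: not Diamond not p is T, Diamond p is T. ✓
5: not Diamond not p is T, Diamond p is F. ✗
Satisfying worlds: {1, 2, 3, 4}.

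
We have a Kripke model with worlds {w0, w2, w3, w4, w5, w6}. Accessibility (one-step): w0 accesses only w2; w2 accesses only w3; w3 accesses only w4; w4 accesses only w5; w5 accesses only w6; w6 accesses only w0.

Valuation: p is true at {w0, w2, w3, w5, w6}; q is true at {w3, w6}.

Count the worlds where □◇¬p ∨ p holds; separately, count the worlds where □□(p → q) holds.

5 and 3

For □◇¬p ∨ p:
w0: □◇¬p is F, p is T. ✓
w2: □◇¬p is T, p is T. ✓
w3: □◇¬p is F, p is T. ✓
w4: □◇¬p is F, p is F. ✗
w5: □◇¬p is F, p is T. ✓
w6: □◇¬p is F, p is T. ✓
— 5 worlds.
For □□(p → q):
w0: successors {w2}; □(p → q) there: w2:T. ✓
w2: successors {w3}; □(p → q) there: w3:T. ✓
w3: successors {w4}; □(p → q) there: w4:F. ✗
w4: successors {w5}; □(p → q) there: w5:T. ✓
w5: successors {w6}; □(p → q) there: w6:F. ✗
w6: successors {w0}; □(p → q) there: w0:F. ✗
— 3 worlds.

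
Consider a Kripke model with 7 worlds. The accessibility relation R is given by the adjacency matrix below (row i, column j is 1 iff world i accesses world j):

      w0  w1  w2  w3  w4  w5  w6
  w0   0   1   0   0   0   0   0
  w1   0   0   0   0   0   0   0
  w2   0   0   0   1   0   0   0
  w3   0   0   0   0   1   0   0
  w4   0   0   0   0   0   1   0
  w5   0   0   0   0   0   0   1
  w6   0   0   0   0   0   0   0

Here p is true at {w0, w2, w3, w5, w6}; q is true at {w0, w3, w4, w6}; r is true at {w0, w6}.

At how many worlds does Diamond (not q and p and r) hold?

0

w0: successors {w1}; not q and p and r there: w1:F. ✗
w1: no successors, so Diamond (not q and p and r) fails. ✗
w2: successors {w3}; not q and p and r there: w3:F. ✗
w3: successors {w4}; not q and p and r there: w4:F. ✗
w4: successors {w5}; not q and p and r there: w5:F. ✗
w5: successors {w6}; not q and p and r there: w6:F. ✗
w6: no successors, so Diamond (not q and p and r) fails. ✗
Satisfying worlds: ∅.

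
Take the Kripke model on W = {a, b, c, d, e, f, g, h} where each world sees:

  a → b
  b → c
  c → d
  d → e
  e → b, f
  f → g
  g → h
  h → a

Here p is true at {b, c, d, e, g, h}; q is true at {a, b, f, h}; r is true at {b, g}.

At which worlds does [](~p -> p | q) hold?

a: successors {b}; ~p -> p | q there: b:T. ✓
b: successors {c}; ~p -> p | q there: c:T. ✓
c: successors {d}; ~p -> p | q there: d:T. ✓
d: successors {e}; ~p -> p | q there: e:T. ✓
e: successors {b, f}; ~p -> p | q there: b:T, f:T. ✓
f: successors {g}; ~p -> p | q there: g:T. ✓
g: successors {h}; ~p -> p | q there: h:T. ✓
h: successors {a}; ~p -> p | q there: a:T. ✓

{a, b, c, d, e, f, g, h}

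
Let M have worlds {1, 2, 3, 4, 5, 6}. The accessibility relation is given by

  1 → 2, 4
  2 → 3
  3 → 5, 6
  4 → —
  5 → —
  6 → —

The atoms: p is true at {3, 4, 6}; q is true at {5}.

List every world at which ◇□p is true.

1: successors {2, 4}; □p there: 2:T, 4:T. ✓
2: successors {3}; □p there: 3:F. ✗
3: successors {5, 6}; □p there: 5:T, 6:T. ✓
4: no successors, so ◇□p fails. ✗
5: no successors, so ◇□p fails. ✗
6: no successors, so ◇□p fails. ✗

{1, 3}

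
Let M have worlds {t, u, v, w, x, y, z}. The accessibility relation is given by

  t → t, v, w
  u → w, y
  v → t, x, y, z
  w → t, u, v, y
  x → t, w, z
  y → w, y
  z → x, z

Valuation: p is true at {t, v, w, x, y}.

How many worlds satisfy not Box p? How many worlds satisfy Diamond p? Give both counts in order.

For not Box p:
t: Box p is T. ✗
u: Box p is T. ✗
v: Box p is F. ✓
w: Box p is F. ✓
x: Box p is F. ✓
y: Box p is T. ✗
z: Box p is F. ✓
— 4 worlds.
For Diamond p:
t: successors {t, v, w}; p there: t:T, v:T, w:T. ✓
u: successors {w, y}; p there: w:T, y:T. ✓
v: successors {t, x, y, z}; p there: t:T, x:T, y:T, z:F. ✓
w: successors {t, u, v, y}; p there: t:T, u:F, v:T, y:T. ✓
x: successors {t, w, z}; p there: t:T, w:T, z:F. ✓
y: successors {w, y}; p there: w:T, y:T. ✓
z: successors {x, z}; p there: x:T, z:F. ✓
— 7 worlds.

4 and 7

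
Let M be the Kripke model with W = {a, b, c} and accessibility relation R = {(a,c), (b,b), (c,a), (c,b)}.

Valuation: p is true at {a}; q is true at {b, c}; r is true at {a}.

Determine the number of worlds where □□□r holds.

a: successors {c}; □□r there: c:F. ✗
b: successors {b}; □□r there: b:F. ✗
c: successors {a, b}; □□r there: a:F, b:F. ✗
Satisfying worlds: ∅.

0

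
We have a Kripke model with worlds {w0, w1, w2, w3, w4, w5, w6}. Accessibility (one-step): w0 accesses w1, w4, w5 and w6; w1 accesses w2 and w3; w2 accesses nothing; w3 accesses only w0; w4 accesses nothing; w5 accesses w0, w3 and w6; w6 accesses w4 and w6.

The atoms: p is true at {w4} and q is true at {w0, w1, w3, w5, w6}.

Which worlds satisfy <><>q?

{w0, w1, w3, w5, w6}

w0: successors {w1, w4, w5, w6}; <>q there: w1:T, w4:F, w5:T, w6:T. ✓
w1: successors {w2, w3}; <>q there: w2:F, w3:T. ✓
w2: no successors, so <><>q fails. ✗
w3: successors {w0}; <>q there: w0:T. ✓
w4: no successors, so <><>q fails. ✗
w5: successors {w0, w3, w6}; <>q there: w0:T, w3:T, w6:T. ✓
w6: successors {w4, w6}; <>q there: w4:F, w6:T. ✓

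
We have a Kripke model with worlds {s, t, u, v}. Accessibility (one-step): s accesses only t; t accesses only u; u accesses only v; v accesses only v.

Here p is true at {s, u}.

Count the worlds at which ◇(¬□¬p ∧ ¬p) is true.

1

s: successors {t}; ¬□¬p ∧ ¬p there: t:T. ✓
t: successors {u}; ¬□¬p ∧ ¬p there: u:F. ✗
u: successors {v}; ¬□¬p ∧ ¬p there: v:F. ✗
v: successors {v}; ¬□¬p ∧ ¬p there: v:F. ✗
Satisfying worlds: {s}.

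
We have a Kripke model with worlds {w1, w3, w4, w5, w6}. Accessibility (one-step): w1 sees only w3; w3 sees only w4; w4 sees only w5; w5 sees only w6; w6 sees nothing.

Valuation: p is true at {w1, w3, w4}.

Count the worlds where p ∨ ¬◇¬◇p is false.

w1: p is T, ¬◇¬◇p is T. ✓
w3: p is T, ¬◇¬◇p is F. ✓
w4: p is T, ¬◇¬◇p is F. ✓
w5: p is F, ¬◇¬◇p is F. ✗
w6: p is F, ¬◇¬◇p is T. ✓
Satisfying worlds: {w1, w3, w4, w6}.
So p ∨ ¬◇¬◇p fails at the other 1 world.

1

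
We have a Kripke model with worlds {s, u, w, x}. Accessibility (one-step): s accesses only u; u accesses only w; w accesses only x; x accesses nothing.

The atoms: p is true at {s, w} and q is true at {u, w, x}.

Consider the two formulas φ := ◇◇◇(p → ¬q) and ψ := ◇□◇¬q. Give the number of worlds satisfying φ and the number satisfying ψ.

1 and 1

For ◇◇◇(p → ¬q):
s: successors {u}; ◇◇(p → ¬q) there: u:T. ✓
u: successors {w}; ◇◇(p → ¬q) there: w:F. ✗
w: successors {x}; ◇◇(p → ¬q) there: x:F. ✗
x: no successors, so ◇◇◇(p → ¬q) fails. ✗
— 1 world.
For ◇□◇¬q:
s: successors {u}; □◇¬q there: u:F. ✗
u: successors {w}; □◇¬q there: w:F. ✗
w: successors {x}; □◇¬q there: x:T. ✓
x: no successors, so ◇□◇¬q fails. ✗
— 1 world.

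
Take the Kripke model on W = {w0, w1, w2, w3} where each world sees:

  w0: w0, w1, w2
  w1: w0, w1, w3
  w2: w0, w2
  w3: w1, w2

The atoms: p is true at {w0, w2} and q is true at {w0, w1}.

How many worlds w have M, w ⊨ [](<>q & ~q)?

w0: successors {w0, w1, w2}; <>q & ~q there: w0:F, w1:F, w2:T. ✗
w1: successors {w0, w1, w3}; <>q & ~q there: w0:F, w1:F, w3:T. ✗
w2: successors {w0, w2}; <>q & ~q there: w0:F, w2:T. ✗
w3: successors {w1, w2}; <>q & ~q there: w1:F, w2:T. ✗
Satisfying worlds: ∅.

0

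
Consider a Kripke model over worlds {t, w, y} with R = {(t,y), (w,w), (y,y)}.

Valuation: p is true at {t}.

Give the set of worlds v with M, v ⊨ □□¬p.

t: successors {y}; □¬p there: y:T. ✓
w: successors {w}; □¬p there: w:T. ✓
y: successors {y}; □¬p there: y:T. ✓

{t, w, y}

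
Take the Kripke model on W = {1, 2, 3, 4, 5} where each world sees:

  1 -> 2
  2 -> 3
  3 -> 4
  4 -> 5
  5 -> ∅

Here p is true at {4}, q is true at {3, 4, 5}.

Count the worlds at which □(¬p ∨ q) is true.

1: successors {2}; ¬p ∨ q there: 2:T. ✓
2: successors {3}; ¬p ∨ q there: 3:T. ✓
3: successors {4}; ¬p ∨ q there: 4:T. ✓
4: successors {5}; ¬p ∨ q there: 5:T. ✓
5: no successors, so □(¬p ∨ q) holds vacuously. ✓
Satisfying worlds: {1, 2, 3, 4, 5}.

5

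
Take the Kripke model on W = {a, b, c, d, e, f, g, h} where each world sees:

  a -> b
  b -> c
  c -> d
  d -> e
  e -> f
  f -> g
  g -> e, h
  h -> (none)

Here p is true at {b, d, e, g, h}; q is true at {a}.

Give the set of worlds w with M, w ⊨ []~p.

a: successors {b}; ~p there: b:F. ✗
b: successors {c}; ~p there: c:T. ✓
c: successors {d}; ~p there: d:F. ✗
d: successors {e}; ~p there: e:F. ✗
e: successors {f}; ~p there: f:T. ✓
f: successors {g}; ~p there: g:F. ✗
g: successors {e, h}; ~p there: e:F, h:F. ✗
h: no successors, so []~p holds vacuously. ✓

{b, e, h}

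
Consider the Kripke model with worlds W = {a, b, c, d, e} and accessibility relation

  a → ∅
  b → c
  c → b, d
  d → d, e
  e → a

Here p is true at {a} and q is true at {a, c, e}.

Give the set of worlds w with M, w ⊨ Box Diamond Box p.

{a, d}

a: no successors, so Box Diamond Box p holds vacuously. ✓
b: successors {c}; Diamond Box p there: c:F. ✗
c: successors {b, d}; Diamond Box p there: b:F, d:T. ✗
d: successors {d, e}; Diamond Box p there: d:T, e:T. ✓
e: successors {a}; Diamond Box p there: a:F. ✗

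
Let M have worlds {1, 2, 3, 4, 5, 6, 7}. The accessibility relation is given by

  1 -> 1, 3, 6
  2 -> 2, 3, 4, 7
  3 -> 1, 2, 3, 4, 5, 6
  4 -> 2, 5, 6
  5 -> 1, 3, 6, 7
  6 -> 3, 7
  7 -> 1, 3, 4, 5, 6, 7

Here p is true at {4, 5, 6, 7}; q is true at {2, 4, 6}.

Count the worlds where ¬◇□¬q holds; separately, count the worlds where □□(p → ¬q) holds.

2 and 0

For ¬◇□¬q:
1: ◇□¬q is T. ✗
2: ◇□¬q is F. ✓
3: ◇□¬q is T. ✗
4: ◇□¬q is T. ✗
5: ◇□¬q is T. ✗
6: ◇□¬q is F. ✓
7: ◇□¬q is T. ✗
— 2 worlds.
For □□(p → ¬q):
1: successors {1, 3, 6}; □(p → ¬q) there: 1:F, 3:F, 6:T. ✗
2: successors {2, 3, 4, 7}; □(p → ¬q) there: 2:F, 3:F, 4:F, 7:F. ✗
3: successors {1, 2, 3, 4, 5, 6}; □(p → ¬q) there: 1:F, 2:F, 3:F, 4:F, 5:F, 6:T. ✗
4: successors {2, 5, 6}; □(p → ¬q) there: 2:F, 5:F, 6:T. ✗
5: successors {1, 3, 6, 7}; □(p → ¬q) there: 1:F, 3:F, 6:T, 7:F. ✗
6: successors {3, 7}; □(p → ¬q) there: 3:F, 7:F. ✗
7: successors {1, 3, 4, 5, 6, 7}; □(p → ¬q) there: 1:F, 3:F, 4:F, 5:F, 6:T, 7:F. ✗
— 0 worlds.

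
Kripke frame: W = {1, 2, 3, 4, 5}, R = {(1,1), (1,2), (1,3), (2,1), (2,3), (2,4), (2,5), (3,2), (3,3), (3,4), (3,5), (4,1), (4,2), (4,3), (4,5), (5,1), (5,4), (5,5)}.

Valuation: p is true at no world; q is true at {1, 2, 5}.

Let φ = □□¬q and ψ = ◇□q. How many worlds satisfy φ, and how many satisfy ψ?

For □□¬q:
1: successors {1, 2, 3}; □¬q there: 1:F, 2:F, 3:F. ✗
2: successors {1, 3, 4, 5}; □¬q there: 1:F, 3:F, 4:F, 5:F. ✗
3: successors {2, 3, 4, 5}; □¬q there: 2:F, 3:F, 4:F, 5:F. ✗
4: successors {1, 2, 3, 5}; □¬q there: 1:F, 2:F, 3:F, 5:F. ✗
5: successors {1, 4, 5}; □¬q there: 1:F, 4:F, 5:F. ✗
— 0 worlds.
For ◇□q:
1: successors {1, 2, 3}; □q there: 1:F, 2:F, 3:F. ✗
2: successors {1, 3, 4, 5}; □q there: 1:F, 3:F, 4:F, 5:F. ✗
3: successors {2, 3, 4, 5}; □q there: 2:F, 3:F, 4:F, 5:F. ✗
4: successors {1, 2, 3, 5}; □q there: 1:F, 2:F, 3:F, 5:F. ✗
5: successors {1, 4, 5}; □q there: 1:F, 4:F, 5:F. ✗
— 0 worlds.

0 and 0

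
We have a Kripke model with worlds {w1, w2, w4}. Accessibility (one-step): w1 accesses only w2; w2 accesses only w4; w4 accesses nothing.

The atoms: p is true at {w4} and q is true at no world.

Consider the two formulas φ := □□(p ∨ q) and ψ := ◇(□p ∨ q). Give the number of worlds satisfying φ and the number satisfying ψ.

For □□(p ∨ q):
w1: successors {w2}; □(p ∨ q) there: w2:T. ✓
w2: successors {w4}; □(p ∨ q) there: w4:T. ✓
w4: no successors, so □□(p ∨ q) holds vacuously. ✓
— 3 worlds.
For ◇(□p ∨ q):
w1: successors {w2}; □p ∨ q there: w2:T. ✓
w2: successors {w4}; □p ∨ q there: w4:T. ✓
w4: no successors, so ◇(□p ∨ q) fails. ✗
— 2 worlds.

3 and 2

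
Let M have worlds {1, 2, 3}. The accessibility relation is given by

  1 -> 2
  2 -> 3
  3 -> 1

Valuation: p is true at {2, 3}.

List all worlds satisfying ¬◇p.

{3}

1: ◇p is T. ✗
2: ◇p is T. ✗
3: ◇p is F. ✓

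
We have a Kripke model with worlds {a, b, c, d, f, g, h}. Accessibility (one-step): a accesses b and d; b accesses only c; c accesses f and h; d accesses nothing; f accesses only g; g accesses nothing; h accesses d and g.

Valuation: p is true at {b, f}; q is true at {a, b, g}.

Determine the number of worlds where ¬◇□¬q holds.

a: ◇□¬q is T. ✗
b: ◇□¬q is T. ✗
c: ◇□¬q is F. ✓
d: ◇□¬q is F. ✓
f: ◇□¬q is T. ✗
g: ◇□¬q is F. ✓
h: ◇□¬q is T. ✗
Satisfying worlds: {c, d, g}.

3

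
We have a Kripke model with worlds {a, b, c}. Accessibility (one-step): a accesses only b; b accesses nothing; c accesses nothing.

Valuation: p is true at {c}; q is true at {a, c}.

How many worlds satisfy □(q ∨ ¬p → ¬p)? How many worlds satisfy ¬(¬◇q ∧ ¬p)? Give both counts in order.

3 and 1

For □(q ∨ ¬p → ¬p):
a: successors {b}; q ∨ ¬p → ¬p there: b:T. ✓
b: no successors, so □(q ∨ ¬p → ¬p) holds vacuously. ✓
c: no successors, so □(q ∨ ¬p → ¬p) holds vacuously. ✓
— 3 worlds.
For ¬(¬◇q ∧ ¬p):
a: ¬◇q ∧ ¬p is T. ✗
b: ¬◇q ∧ ¬p is T. ✗
c: ¬◇q ∧ ¬p is F. ✓
— 1 world.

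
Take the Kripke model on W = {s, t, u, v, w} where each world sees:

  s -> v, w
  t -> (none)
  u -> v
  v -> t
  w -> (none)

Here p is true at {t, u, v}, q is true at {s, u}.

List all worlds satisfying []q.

s: successors {v, w}; q there: v:F, w:F. ✗
t: no successors, so []q holds vacuously. ✓
u: successors {v}; q there: v:F. ✗
v: successors {t}; q there: t:F. ✗
w: no successors, so []q holds vacuously. ✓

{t, w}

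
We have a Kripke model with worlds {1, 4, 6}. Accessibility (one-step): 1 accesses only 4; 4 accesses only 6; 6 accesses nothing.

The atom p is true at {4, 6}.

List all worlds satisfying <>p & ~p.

{1}

1: <>p is T, ~p is T. ✓
4: <>p is T, ~p is F. ✗
6: <>p is F, ~p is F. ✗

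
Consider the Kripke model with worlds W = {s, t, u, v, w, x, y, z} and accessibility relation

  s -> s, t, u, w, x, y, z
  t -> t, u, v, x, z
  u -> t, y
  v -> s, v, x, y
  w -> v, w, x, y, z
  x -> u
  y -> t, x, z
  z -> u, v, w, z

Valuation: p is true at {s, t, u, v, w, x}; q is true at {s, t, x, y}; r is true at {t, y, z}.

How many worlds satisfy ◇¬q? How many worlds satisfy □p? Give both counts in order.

7 and 1

For ◇¬q:
s: successors {s, t, u, w, x, y, z}; ¬q there: s:F, t:F, u:T, w:T, x:F, y:F, z:T. ✓
t: successors {t, u, v, x, z}; ¬q there: t:F, u:T, v:T, x:F, z:T. ✓
u: successors {t, y}; ¬q there: t:F, y:F. ✗
v: successors {s, v, x, y}; ¬q there: s:F, v:T, x:F, y:F. ✓
w: successors {v, w, x, y, z}; ¬q there: v:T, w:T, x:F, y:F, z:T. ✓
x: successors {u}; ¬q there: u:T. ✓
y: successors {t, x, z}; ¬q there: t:F, x:F, z:T. ✓
z: successors {u, v, w, z}; ¬q there: u:T, v:T, w:T, z:T. ✓
— 7 worlds.
For □p:
s: successors {s, t, u, w, x, y, z}; p there: s:T, t:T, u:T, w:T, x:T, y:F, z:F. ✗
t: successors {t, u, v, x, z}; p there: t:T, u:T, v:T, x:T, z:F. ✗
u: successors {t, y}; p there: t:T, y:F. ✗
v: successors {s, v, x, y}; p there: s:T, v:T, x:T, y:F. ✗
w: successors {v, w, x, y, z}; p there: v:T, w:T, x:T, y:F, z:F. ✗
x: successors {u}; p there: u:T. ✓
y: successors {t, x, z}; p there: t:T, x:T, z:F. ✗
z: successors {u, v, w, z}; p there: u:T, v:T, w:T, z:F. ✗
— 1 world.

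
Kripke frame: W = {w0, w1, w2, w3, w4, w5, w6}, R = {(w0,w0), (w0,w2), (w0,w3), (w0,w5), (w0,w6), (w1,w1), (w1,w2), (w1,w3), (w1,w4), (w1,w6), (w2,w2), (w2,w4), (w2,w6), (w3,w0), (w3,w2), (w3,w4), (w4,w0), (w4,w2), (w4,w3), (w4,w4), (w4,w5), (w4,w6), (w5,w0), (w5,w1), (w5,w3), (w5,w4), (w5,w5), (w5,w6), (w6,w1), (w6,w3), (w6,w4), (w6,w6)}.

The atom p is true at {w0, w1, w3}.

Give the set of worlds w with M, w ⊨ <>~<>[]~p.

{w0, w1, w2, w4, w5, w6}

w0: successors {w0, w2, w3, w5, w6}; ~<>[]~p there: w0:F, w2:F, w3:F, w5:T, w6:T. ✓
w1: successors {w1, w2, w3, w4, w6}; ~<>[]~p there: w1:F, w2:F, w3:F, w4:F, w6:T. ✓
w2: successors {w2, w4, w6}; ~<>[]~p there: w2:F, w4:F, w6:T. ✓
w3: successors {w0, w2, w4}; ~<>[]~p there: w0:F, w2:F, w4:F. ✗
w4: successors {w0, w2, w3, w4, w5, w6}; ~<>[]~p there: w0:F, w2:F, w3:F, w4:F, w5:T, w6:T. ✓
w5: successors {w0, w1, w3, w4, w5, w6}; ~<>[]~p there: w0:F, w1:F, w3:F, w4:F, w5:T, w6:T. ✓
w6: successors {w1, w3, w4, w6}; ~<>[]~p there: w1:F, w3:F, w4:F, w6:T. ✓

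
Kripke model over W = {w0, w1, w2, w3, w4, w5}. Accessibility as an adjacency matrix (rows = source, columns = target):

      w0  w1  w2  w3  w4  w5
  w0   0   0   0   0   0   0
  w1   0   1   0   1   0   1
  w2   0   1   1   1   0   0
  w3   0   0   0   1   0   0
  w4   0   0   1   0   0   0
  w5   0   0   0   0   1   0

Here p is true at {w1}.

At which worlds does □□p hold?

w0: no successors, so □□p holds vacuously. ✓
w1: successors {w1, w3, w5}; □p there: w1:F, w3:F, w5:F. ✗
w2: successors {w1, w2, w3}; □p there: w1:F, w2:F, w3:F. ✗
w3: successors {w3}; □p there: w3:F. ✗
w4: successors {w2}; □p there: w2:F. ✗
w5: successors {w4}; □p there: w4:F. ✗

{w0}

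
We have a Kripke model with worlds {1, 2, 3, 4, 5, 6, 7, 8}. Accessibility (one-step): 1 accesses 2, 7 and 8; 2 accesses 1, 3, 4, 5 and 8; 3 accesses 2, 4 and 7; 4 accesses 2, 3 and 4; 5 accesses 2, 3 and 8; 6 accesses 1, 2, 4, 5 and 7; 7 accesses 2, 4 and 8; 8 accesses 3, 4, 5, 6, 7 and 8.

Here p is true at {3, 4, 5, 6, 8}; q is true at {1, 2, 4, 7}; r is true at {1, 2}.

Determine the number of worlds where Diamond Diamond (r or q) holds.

1: successors {2, 7, 8}; Diamond (r or q) there: 2:T, 7:T, 8:T. ✓
2: successors {1, 3, 4, 5, 8}; Diamond (r or q) there: 1:T, 3:T, 4:T, 5:T, 8:T. ✓
3: successors {2, 4, 7}; Diamond (r or q) there: 2:T, 4:T, 7:T. ✓
4: successors {2, 3, 4}; Diamond (r or q) there: 2:T, 3:T, 4:T. ✓
5: successors {2, 3, 8}; Diamond (r or q) there: 2:T, 3:T, 8:T. ✓
6: successors {1, 2, 4, 5, 7}; Diamond (r or q) there: 1:T, 2:T, 4:T, 5:T, 7:T. ✓
7: successors {2, 4, 8}; Diamond (r or q) there: 2:T, 4:T, 8:T. ✓
8: successors {3, 4, 5, 6, 7, 8}; Diamond (r or q) there: 3:T, 4:T, 5:T, 6:T, 7:T, 8:T. ✓
Satisfying worlds: {1, 2, 3, 4, 5, 6, 7, 8}.

8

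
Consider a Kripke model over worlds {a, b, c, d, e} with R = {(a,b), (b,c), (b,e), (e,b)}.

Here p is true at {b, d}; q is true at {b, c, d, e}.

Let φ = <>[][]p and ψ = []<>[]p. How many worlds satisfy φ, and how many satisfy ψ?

3 and 4

For <>[][]p:
a: successors {b}; [][]p there: b:T. ✓
b: successors {c, e}; [][]p there: c:T, e:F. ✓
c: no successors, so <>[][]p fails. ✗
d: no successors, so <>[][]p fails. ✗
e: successors {b}; [][]p there: b:T. ✓
— 3 worlds.
For []<>[]p:
a: successors {b}; <>[]p there: b:T. ✓
b: successors {c, e}; <>[]p there: c:F, e:F. ✗
c: no successors, so []<>[]p holds vacuously. ✓
d: no successors, so []<>[]p holds vacuously. ✓
e: successors {b}; <>[]p there: b:T. ✓
— 4 worlds.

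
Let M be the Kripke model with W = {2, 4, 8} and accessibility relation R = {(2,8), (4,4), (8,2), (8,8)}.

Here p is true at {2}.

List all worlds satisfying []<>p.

{2}

2: successors {8}; <>p there: 8:T. ✓
4: successors {4}; <>p there: 4:F. ✗
8: successors {2, 8}; <>p there: 2:F, 8:T. ✗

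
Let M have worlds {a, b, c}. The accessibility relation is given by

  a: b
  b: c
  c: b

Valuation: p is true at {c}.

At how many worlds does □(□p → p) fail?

a: successors {b}; □p → p there: b:F. ✗
b: successors {c}; □p → p there: c:T. ✓
c: successors {b}; □p → p there: b:F. ✗
Satisfying worlds: {b}.
So □(□p → p) fails at the other 2 worlds.

2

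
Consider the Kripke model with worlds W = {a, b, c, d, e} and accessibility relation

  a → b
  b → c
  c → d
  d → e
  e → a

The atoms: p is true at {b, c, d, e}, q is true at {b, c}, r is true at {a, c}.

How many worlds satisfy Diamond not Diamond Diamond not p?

4

a: successors {b}; not Diamond Diamond not p there: b:T. ✓
b: successors {c}; not Diamond Diamond not p there: c:T. ✓
c: successors {d}; not Diamond Diamond not p there: d:F. ✗
d: successors {e}; not Diamond Diamond not p there: e:T. ✓
e: successors {a}; not Diamond Diamond not p there: a:T. ✓
Satisfying worlds: {a, b, d, e}.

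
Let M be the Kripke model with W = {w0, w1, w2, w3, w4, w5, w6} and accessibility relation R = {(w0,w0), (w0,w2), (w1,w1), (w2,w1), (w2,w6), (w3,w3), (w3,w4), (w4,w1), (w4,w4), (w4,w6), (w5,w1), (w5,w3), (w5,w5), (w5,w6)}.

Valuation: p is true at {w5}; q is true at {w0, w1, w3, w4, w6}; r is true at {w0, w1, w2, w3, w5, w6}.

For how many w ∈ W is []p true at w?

w0: successors {w0, w2}; p there: w0:F, w2:F. ✗
w1: successors {w1}; p there: w1:F. ✗
w2: successors {w1, w6}; p there: w1:F, w6:F. ✗
w3: successors {w3, w4}; p there: w3:F, w4:F. ✗
w4: successors {w1, w4, w6}; p there: w1:F, w4:F, w6:F. ✗
w5: successors {w1, w3, w5, w6}; p there: w1:F, w3:F, w5:T, w6:F. ✗
w6: no successors, so []p holds vacuously. ✓
Satisfying worlds: {w6}.

1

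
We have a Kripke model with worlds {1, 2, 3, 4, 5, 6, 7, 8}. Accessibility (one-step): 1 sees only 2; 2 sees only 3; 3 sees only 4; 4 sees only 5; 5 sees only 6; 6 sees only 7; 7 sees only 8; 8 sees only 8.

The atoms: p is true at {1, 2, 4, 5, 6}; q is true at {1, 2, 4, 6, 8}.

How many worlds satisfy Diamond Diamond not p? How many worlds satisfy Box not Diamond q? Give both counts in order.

For Diamond Diamond not p:
1: successors {2}; Diamond not p there: 2:T. ✓
2: successors {3}; Diamond not p there: 3:F. ✗
3: successors {4}; Diamond not p there: 4:F. ✗
4: successors {5}; Diamond not p there: 5:F. ✗
5: successors {6}; Diamond not p there: 6:T. ✓
6: successors {7}; Diamond not p there: 7:T. ✓
7: successors {8}; Diamond not p there: 8:T. ✓
8: successors {8}; Diamond not p there: 8:T. ✓
— 5 worlds.
For Box not Diamond q:
1: successors {2}; not Diamond q there: 2:T. ✓
2: successors {3}; not Diamond q there: 3:F. ✗
3: successors {4}; not Diamond q there: 4:T. ✓
4: successors {5}; not Diamond q there: 5:F. ✗
5: successors {6}; not Diamond q there: 6:T. ✓
6: successors {7}; not Diamond q there: 7:F. ✗
7: successors {8}; not Diamond q there: 8:F. ✗
8: successors {8}; not Diamond q there: 8:F. ✗
— 3 worlds.

5 and 3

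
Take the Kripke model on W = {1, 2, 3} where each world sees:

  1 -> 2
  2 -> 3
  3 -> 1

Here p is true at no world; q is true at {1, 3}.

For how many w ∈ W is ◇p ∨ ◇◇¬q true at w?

1

1: ◇p is F, ◇◇¬q is F. ✗
2: ◇p is F, ◇◇¬q is F. ✗
3: ◇p is F, ◇◇¬q is T. ✓
Satisfying worlds: {3}.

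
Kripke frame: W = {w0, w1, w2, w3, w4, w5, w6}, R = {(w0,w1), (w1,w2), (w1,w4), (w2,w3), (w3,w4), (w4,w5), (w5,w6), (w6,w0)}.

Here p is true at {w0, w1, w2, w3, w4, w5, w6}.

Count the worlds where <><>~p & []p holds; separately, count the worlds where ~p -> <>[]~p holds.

For <><>~p & []p:
w0: <><>~p is F, []p is T. ✗
w1: <><>~p is F, []p is T. ✗
w2: <><>~p is F, []p is T. ✗
w3: <><>~p is F, []p is T. ✗
w4: <><>~p is F, []p is T. ✗
w5: <><>~p is F, []p is T. ✗
w6: <><>~p is F, []p is T. ✗
— 0 worlds.
For ~p -> <>[]~p:
w0: ~p is F, <>[]~p is F. ✓
w1: ~p is F, <>[]~p is F. ✓
w2: ~p is F, <>[]~p is F. ✓
w3: ~p is F, <>[]~p is F. ✓
w4: ~p is F, <>[]~p is F. ✓
w5: ~p is F, <>[]~p is F. ✓
w6: ~p is F, <>[]~p is F. ✓
— 7 worlds.

0 and 7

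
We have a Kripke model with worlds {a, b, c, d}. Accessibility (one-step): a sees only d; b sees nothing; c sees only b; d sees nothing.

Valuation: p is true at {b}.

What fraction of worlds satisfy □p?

a: successors {d}; p there: d:F. ✗
b: no successors, so □p holds vacuously. ✓
c: successors {b}; p there: b:T. ✓
d: no successors, so □p holds vacuously. ✓
That's 3 of 4 worlds, so 3/4.

3/4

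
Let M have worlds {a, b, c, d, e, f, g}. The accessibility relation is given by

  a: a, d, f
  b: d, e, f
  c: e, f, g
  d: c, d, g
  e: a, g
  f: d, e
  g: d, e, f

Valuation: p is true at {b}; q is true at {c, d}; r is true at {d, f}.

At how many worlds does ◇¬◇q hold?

a: successors {a, d, f}; ¬◇q there: a:F, d:F, f:F. ✗
b: successors {d, e, f}; ¬◇q there: d:F, e:T, f:F. ✓
c: successors {e, f, g}; ¬◇q there: e:T, f:F, g:F. ✓
d: successors {c, d, g}; ¬◇q there: c:T, d:F, g:F. ✓
e: successors {a, g}; ¬◇q there: a:F, g:F. ✗
f: successors {d, e}; ¬◇q there: d:F, e:T. ✓
g: successors {d, e, f}; ¬◇q there: d:F, e:T, f:F. ✓
Satisfying worlds: {b, c, d, f, g}.

5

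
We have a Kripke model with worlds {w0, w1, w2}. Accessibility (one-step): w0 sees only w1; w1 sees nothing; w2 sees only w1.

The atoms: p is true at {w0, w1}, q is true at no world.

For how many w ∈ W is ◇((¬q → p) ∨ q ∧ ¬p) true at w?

w0: successors {w1}; (¬q → p) ∨ q ∧ ¬p there: w1:T. ✓
w1: no successors, so ◇((¬q → p) ∨ q ∧ ¬p) fails. ✗
w2: successors {w1}; (¬q → p) ∨ q ∧ ¬p there: w1:T. ✓
Satisfying worlds: {w0, w2}.

2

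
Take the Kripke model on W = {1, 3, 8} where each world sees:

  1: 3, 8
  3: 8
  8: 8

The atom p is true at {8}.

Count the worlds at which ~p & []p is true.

1

1: ~p is T, []p is F. ✗
3: ~p is T, []p is T. ✓
8: ~p is F, []p is T. ✗
Satisfying worlds: {3}.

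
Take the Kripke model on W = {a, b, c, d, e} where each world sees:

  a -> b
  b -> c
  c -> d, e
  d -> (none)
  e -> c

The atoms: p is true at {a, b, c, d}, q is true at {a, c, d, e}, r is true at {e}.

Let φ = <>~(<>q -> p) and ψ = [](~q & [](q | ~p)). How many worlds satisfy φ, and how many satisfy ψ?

For <>~(<>q -> p):
a: successors {b}; ~(<>q -> p) there: b:F. ✗
b: successors {c}; ~(<>q -> p) there: c:F. ✗
c: successors {d, e}; ~(<>q -> p) there: d:F, e:T. ✓
d: no successors, so <>~(<>q -> p) fails. ✗
e: successors {c}; ~(<>q -> p) there: c:F. ✗
— 1 world.
For [](~q & [](q | ~p)):
a: successors {b}; ~q & [](q | ~p) there: b:T. ✓
b: successors {c}; ~q & [](q | ~p) there: c:F. ✗
c: successors {d, e}; ~q & [](q | ~p) there: d:F, e:F. ✗
d: no successors, so [](~q & [](q | ~p)) holds vacuously. ✓
e: successors {c}; ~q & [](q | ~p) there: c:F. ✗
— 2 worlds.

1 and 2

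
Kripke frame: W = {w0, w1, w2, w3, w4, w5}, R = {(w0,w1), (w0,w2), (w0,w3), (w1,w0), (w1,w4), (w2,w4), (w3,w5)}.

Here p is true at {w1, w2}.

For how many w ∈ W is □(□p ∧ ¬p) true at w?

w0: successors {w1, w2, w3}; □p ∧ ¬p there: w1:F, w2:F, w3:F. ✗
w1: successors {w0, w4}; □p ∧ ¬p there: w0:F, w4:T. ✗
w2: successors {w4}; □p ∧ ¬p there: w4:T. ✓
w3: successors {w5}; □p ∧ ¬p there: w5:T. ✓
w4: no successors, so □(□p ∧ ¬p) holds vacuously. ✓
w5: no successors, so □(□p ∧ ¬p) holds vacuously. ✓
Satisfying worlds: {w2, w3, w4, w5}.

4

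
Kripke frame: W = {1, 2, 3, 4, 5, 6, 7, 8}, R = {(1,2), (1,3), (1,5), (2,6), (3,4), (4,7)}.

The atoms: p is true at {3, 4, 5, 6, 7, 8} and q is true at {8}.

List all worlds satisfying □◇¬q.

{3, 5, 6, 7, 8}

1: successors {2, 3, 5}; ◇¬q there: 2:T, 3:T, 5:F. ✗
2: successors {6}; ◇¬q there: 6:F. ✗
3: successors {4}; ◇¬q there: 4:T. ✓
4: successors {7}; ◇¬q there: 7:F. ✗
5: no successors, so □◇¬q holds vacuously. ✓
6: no successors, so □◇¬q holds vacuously. ✓
7: no successors, so □◇¬q holds vacuously. ✓
8: no successors, so □◇¬q holds vacuously. ✓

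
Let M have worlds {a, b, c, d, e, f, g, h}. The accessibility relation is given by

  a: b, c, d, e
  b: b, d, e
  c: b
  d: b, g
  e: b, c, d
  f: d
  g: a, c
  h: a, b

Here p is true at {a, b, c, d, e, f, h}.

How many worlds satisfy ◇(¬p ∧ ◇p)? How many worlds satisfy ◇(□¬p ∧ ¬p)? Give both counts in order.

1 and 0

For ◇(¬p ∧ ◇p):
a: successors {b, c, d, e}; ¬p ∧ ◇p there: b:F, c:F, d:F, e:F. ✗
b: successors {b, d, e}; ¬p ∧ ◇p there: b:F, d:F, e:F. ✗
c: successors {b}; ¬p ∧ ◇p there: b:F. ✗
d: successors {b, g}; ¬p ∧ ◇p there: b:F, g:T. ✓
e: successors {b, c, d}; ¬p ∧ ◇p there: b:F, c:F, d:F. ✗
f: successors {d}; ¬p ∧ ◇p there: d:F. ✗
g: successors {a, c}; ¬p ∧ ◇p there: a:F, c:F. ✗
h: successors {a, b}; ¬p ∧ ◇p there: a:F, b:F. ✗
— 1 world.
For ◇(□¬p ∧ ¬p):
a: successors {b, c, d, e}; □¬p ∧ ¬p there: b:F, c:F, d:F, e:F. ✗
b: successors {b, d, e}; □¬p ∧ ¬p there: b:F, d:F, e:F. ✗
c: successors {b}; □¬p ∧ ¬p there: b:F. ✗
d: successors {b, g}; □¬p ∧ ¬p there: b:F, g:F. ✗
e: successors {b, c, d}; □¬p ∧ ¬p there: b:F, c:F, d:F. ✗
f: successors {d}; □¬p ∧ ¬p there: d:F. ✗
g: successors {a, c}; □¬p ∧ ¬p there: a:F, c:F. ✗
h: successors {a, b}; □¬p ∧ ¬p there: a:F, b:F. ✗
— 0 worlds.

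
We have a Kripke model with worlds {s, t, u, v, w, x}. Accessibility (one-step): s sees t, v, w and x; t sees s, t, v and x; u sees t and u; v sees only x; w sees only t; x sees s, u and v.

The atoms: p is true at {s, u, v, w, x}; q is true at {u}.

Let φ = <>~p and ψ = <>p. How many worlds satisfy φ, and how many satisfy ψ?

For <>~p:
s: successors {t, v, w, x}; ~p there: t:T, v:F, w:F, x:F. ✓
t: successors {s, t, v, x}; ~p there: s:F, t:T, v:F, x:F. ✓
u: successors {t, u}; ~p there: t:T, u:F. ✓
v: successors {x}; ~p there: x:F. ✗
w: successors {t}; ~p there: t:T. ✓
x: successors {s, u, v}; ~p there: s:F, u:F, v:F. ✗
— 4 worlds.
For <>p:
s: successors {t, v, w, x}; p there: t:F, v:T, w:T, x:T. ✓
t: successors {s, t, v, x}; p there: s:T, t:F, v:T, x:T. ✓
u: successors {t, u}; p there: t:F, u:T. ✓
v: successors {x}; p there: x:T. ✓
w: successors {t}; p there: t:F. ✗
x: successors {s, u, v}; p there: s:T, u:T, v:T. ✓
— 5 worlds.

4 and 5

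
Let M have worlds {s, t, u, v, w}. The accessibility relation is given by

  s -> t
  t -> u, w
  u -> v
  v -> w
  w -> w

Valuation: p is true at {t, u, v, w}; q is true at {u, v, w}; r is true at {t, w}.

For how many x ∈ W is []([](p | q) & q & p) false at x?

1

s: successors {t}; [](p | q) & q & p there: t:F. ✗
t: successors {u, w}; [](p | q) & q & p there: u:T, w:T. ✓
u: successors {v}; [](p | q) & q & p there: v:T. ✓
v: successors {w}; [](p | q) & q & p there: w:T. ✓
w: successors {w}; [](p | q) & q & p there: w:T. ✓
Satisfying worlds: {t, u, v, w}.
So []([](p | q) & q & p) fails at the other 1 world.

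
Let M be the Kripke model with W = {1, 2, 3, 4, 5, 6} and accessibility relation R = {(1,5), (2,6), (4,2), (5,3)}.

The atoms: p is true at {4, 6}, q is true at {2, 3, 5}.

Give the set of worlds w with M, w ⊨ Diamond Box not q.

{2, 4, 5}

1: successors {5}; Box not q there: 5:F. ✗
2: successors {6}; Box not q there: 6:T. ✓
3: no successors, so Diamond Box not q fails. ✗
4: successors {2}; Box not q there: 2:T. ✓
5: successors {3}; Box not q there: 3:T. ✓
6: no successors, so Diamond Box not q fails. ✗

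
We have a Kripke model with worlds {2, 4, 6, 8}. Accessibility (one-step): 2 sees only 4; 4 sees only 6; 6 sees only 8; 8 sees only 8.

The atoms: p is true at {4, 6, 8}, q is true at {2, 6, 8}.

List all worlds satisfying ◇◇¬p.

2: successors {4}; ◇¬p there: 4:F. ✗
4: successors {6}; ◇¬p there: 6:F. ✗
6: successors {8}; ◇¬p there: 8:F. ✗
8: successors {8}; ◇¬p there: 8:F. ✗

∅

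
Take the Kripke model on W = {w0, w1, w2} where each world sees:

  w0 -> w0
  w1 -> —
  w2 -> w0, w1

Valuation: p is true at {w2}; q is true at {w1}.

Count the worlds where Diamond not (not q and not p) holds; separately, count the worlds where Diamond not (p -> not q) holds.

For Diamond not (not q and not p):
w0: successors {w0}; not (not q and not p) there: w0:F. ✗
w1: no successors, so Diamond not (not q and not p) fails. ✗
w2: successors {w0, w1}; not (not q and not p) there: w0:F, w1:T. ✓
— 1 world.
For Diamond not (p -> not q):
w0: successors {w0}; not (p -> not q) there: w0:F. ✗
w1: no successors, so Diamond not (p -> not q) fails. ✗
w2: successors {w0, w1}; not (p -> not q) there: w0:F, w1:F. ✗
— 0 worlds.

1 and 0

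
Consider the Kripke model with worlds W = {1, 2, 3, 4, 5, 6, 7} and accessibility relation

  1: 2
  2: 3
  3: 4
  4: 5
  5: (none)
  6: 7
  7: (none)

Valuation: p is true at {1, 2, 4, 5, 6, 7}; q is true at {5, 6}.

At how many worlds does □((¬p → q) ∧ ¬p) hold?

1: successors {2}; (¬p → q) ∧ ¬p there: 2:F. ✗
2: successors {3}; (¬p → q) ∧ ¬p there: 3:F. ✗
3: successors {4}; (¬p → q) ∧ ¬p there: 4:F. ✗
4: successors {5}; (¬p → q) ∧ ¬p there: 5:F. ✗
5: no successors, so □((¬p → q) ∧ ¬p) holds vacuously. ✓
6: successors {7}; (¬p → q) ∧ ¬p there: 7:F. ✗
7: no successors, so □((¬p → q) ∧ ¬p) holds vacuously. ✓
Satisfying worlds: {5, 7}.

2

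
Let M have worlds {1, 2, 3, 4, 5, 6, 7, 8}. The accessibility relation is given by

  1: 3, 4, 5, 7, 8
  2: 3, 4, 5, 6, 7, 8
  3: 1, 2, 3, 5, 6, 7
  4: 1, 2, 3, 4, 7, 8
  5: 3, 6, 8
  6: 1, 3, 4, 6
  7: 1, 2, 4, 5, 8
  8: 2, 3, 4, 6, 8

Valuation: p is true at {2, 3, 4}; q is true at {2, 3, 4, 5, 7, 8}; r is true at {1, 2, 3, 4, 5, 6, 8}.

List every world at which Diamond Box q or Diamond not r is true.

1: Diamond Box q is F, Diamond not r is T. ✓
2: Diamond Box q is F, Diamond not r is T. ✓
3: Diamond Box q is T, Diamond not r is T. ✓
4: Diamond Box q is T, Diamond not r is T. ✓
5: Diamond Box q is F, Diamond not r is F. ✗
6: Diamond Box q is T, Diamond not r is F. ✓
7: Diamond Box q is T, Diamond not r is F. ✓
8: Diamond Box q is F, Diamond not r is F. ✗

{1, 2, 3, 4, 6, 7}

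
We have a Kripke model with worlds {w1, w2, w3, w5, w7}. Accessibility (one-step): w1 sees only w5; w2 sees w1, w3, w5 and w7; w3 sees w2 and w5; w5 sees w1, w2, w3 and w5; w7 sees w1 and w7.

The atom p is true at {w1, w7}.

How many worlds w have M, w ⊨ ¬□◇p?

w1: □◇p is T. ✗
w2: □◇p is F. ✓
w3: □◇p is T. ✗
w5: □◇p is F. ✓
w7: □◇p is F. ✓
Satisfying worlds: {w2, w5, w7}.

3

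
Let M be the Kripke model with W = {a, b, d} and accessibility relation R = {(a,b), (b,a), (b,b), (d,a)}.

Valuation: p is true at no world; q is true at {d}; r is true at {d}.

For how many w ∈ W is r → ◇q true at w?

a: r is F, ◇q is F. ✓
b: r is F, ◇q is F. ✓
d: r is T, ◇q is F. ✗
Satisfying worlds: {a, b}.

2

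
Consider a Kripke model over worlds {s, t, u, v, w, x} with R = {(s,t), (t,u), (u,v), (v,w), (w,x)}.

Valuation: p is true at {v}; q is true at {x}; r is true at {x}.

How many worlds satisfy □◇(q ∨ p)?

s: successors {t}; ◇(q ∨ p) there: t:F. ✗
t: successors {u}; ◇(q ∨ p) there: u:T. ✓
u: successors {v}; ◇(q ∨ p) there: v:F. ✗
v: successors {w}; ◇(q ∨ p) there: w:T. ✓
w: successors {x}; ◇(q ∨ p) there: x:F. ✗
x: no successors, so □◇(q ∨ p) holds vacuously. ✓
Satisfying worlds: {t, v, x}.

3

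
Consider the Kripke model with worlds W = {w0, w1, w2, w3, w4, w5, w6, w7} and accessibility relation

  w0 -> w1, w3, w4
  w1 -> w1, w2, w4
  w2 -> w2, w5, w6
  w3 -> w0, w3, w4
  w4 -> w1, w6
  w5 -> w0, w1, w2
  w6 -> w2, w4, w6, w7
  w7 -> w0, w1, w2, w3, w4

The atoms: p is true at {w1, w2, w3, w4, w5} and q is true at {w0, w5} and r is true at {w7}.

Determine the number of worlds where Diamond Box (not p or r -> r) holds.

6

w0: successors {w1, w3, w4}; Box (not p or r -> r) there: w1:T, w3:F, w4:F. ✓
w1: successors {w1, w2, w4}; Box (not p or r -> r) there: w1:T, w2:F, w4:F. ✓
w2: successors {w2, w5, w6}; Box (not p or r -> r) there: w2:F, w5:F, w6:F. ✗
w3: successors {w0, w3, w4}; Box (not p or r -> r) there: w0:T, w3:F, w4:F. ✓
w4: successors {w1, w6}; Box (not p or r -> r) there: w1:T, w6:F. ✓
w5: successors {w0, w1, w2}; Box (not p or r -> r) there: w0:T, w1:T, w2:F. ✓
w6: successors {w2, w4, w6, w7}; Box (not p or r -> r) there: w2:F, w4:F, w6:F, w7:F. ✗
w7: successors {w0, w1, w2, w3, w4}; Box (not p or r -> r) there: w0:T, w1:T, w2:F, w3:F, w4:F. ✓
Satisfying worlds: {w0, w1, w3, w4, w5, w7}.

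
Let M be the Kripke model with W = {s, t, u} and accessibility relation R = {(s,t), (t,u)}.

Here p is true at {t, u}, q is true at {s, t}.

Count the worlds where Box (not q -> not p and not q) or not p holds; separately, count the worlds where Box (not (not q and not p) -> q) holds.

For Box (not q -> not p and not q) or not p:
s: Box (not q -> not p and not q) is T, not p is T. ✓
t: Box (not q -> not p and not q) is F, not p is F. ✗
u: Box (not q -> not p and not q) is T, not p is F. ✓
— 2 worlds.
For Box (not (not q and not p) -> q):
s: successors {t}; not (not q and not p) -> q there: t:T. ✓
t: successors {u}; not (not q and not p) -> q there: u:F. ✗
u: no successors, so Box (not (not q and not p) -> q) holds vacuously. ✓
— 2 worlds.

2 and 2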